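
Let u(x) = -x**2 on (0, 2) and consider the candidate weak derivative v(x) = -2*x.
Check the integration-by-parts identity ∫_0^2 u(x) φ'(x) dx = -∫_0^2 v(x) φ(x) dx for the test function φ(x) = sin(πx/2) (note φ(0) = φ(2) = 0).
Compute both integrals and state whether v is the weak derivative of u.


LHS = 8/π, RHS = 8/π. Yes, v = u' weakly.

u(x) = -x**2, classical derivative u'(x) = -2*x.
φ(x) = sin(πx/2), so φ'(x) = π*cos(π*x/2)/2.
Note φ(0) = φ(2) = 0, so the boundary term u·φ vanishes.
LHS = ∫_0^2 u(x) φ'(x) dx = ∫_0^2 (-π*x^2*cos(π*x/2)/2) dx. Term by term:
  ∫_0^2 -π*x^2*cos(π*x/2)/2 dx = 8/π.
So LHS = 8/π.
∫_0^2 v(x) φ(x) dx = ∫_0^2 (-2*x*sin(π*x/2)) dx. Term by term:
  ∫_0^2 -2*x*sin(π*x/2) dx = -8/π.
So RHS = -∫_0^2 v(x) φ(x) dx = 8/π.
LHS = RHS, so the identity holds for this test φ.
Moreover u is smooth here and v(x) = u'(x) = -2*x pointwise, so the identity holds for every test function. Hence v is the weak derivative of u.


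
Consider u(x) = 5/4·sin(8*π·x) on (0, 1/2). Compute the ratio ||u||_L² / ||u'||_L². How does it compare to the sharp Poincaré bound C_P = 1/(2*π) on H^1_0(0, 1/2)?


||u||_L² / ||u'||_L² = 1/(8*π) < C_P = 1/(2*π).

u(x) = 5/4·sin(8*π·x), so u'(x) = 10*π*cos(8*π*x).
Writing u(x) = A·sin(kπx/L) with A = 5/4 and k = 4, use ∫_0^L sin²(kπx/L) dx = L/2 and ∫_0^L cos²(kπx/L) dx = L/2.
u² = 25/16·sin²(8*π·x) and (u')² = 100*π^2·cos²(8*π·x), and each of sin², cos² integrates to L/2 = 1/4 over (0, 1/2).
∫_0^1/2 u² dx = 25/64, so ||u||_L² = 5/8.
∫_0^1/2 (u')² dx = 25*π^2, so ||u'||_L² = 5*π.
Ratio ||u||_L² / ||u'||_L² = 1/(8*π).
Sharp Poincaré constant on H^1_0(0, 1/2) is C_P = L/π = 1/(2*π), achieved by sin(2*π·x).
This is the k = 4 harmonic; the ratio L/(kπ) is strictly less than C_P = L/π, consistent with the sharp inequality ||u||_L² ≤ C_P ||u'||_L².


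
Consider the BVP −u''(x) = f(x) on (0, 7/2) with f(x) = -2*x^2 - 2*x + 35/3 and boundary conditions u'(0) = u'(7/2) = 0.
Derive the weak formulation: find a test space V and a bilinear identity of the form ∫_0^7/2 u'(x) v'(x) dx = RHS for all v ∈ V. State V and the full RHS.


V = H^1(0, 7/2) (no boundary constraint on v; u is determined up to an additive constant); weak form: ∫_0^7/2 u'v' dx = ∫_0^7/2 (-2*x^2 - 2*x + 35/3) v dx for all v ∈ V.

Multiply both sides by a test function v and integrate from 0 to 7/2:
  ∫_0^7/2 −u''(x) v(x) dx = ∫_0^7/2 f(x) v(x) dx.
Integrate the LHS by parts once:
  ∫_0^7/2 −u'' v dx = −[u'(x) v(x)]_0^7/2 + ∫_0^7/2 u'(x) v'(x) dx.
Thus ∫_0^7/2 u'(x) v'(x) dx = ∫_0^7/2 f(x) v(x) dx + [u'(x) v(x)]_0^7/2.
Choose V so that boundary terms are either known or forced to vanish.
u has homogeneous Neumann: u'(0) = u'(7/2) = 0. So [u' v]_0^7/2 = 0·v(7/2) − 0·v(0) = 0 for any v; take V = H^1(0, 7/2).
Weak formulation: find u (satisfying any essential BC) such that ∫_0^7/2 u'(x) v'(x) dx = ∫_0^7/2 f v dx for all v ∈ V (homogeneous Neumann, so boundary terms vanish).
Substituting f(x) = -2*x^2 - 2*x + 35/3, the right-hand side is ∫_0^7/2 (-2*x^2 - 2*x + 35/3) v dx.
Compatibility check (pure Neumann): taking v ≡ 1 ∈ V gives 0 = ∫_0^7/2 f dx + (0) − (0), i.e. ∫_0^7/2 f dx must equal u'(0) − u'(7/2) = 0. Indeed ∫_0^7/2 (-2*x^2 - 2*x + 35/3) dx = 0, so the data are compatible. The solution is then unique only up to an additive constant (fix it e.g. by requiring ∫_0^7/2 u dx = 0).


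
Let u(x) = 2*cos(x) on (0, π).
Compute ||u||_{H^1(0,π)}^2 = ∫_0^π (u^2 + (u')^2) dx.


||u||_{H^1(0,π)}^2 = 4*π

u'(x) = -2*sin(x).
Expand u² and (u')² and integrate term by term on (0, π), using: for integers n ≥ 1, ∫_0^π sin²(nx) dx = ∫_0^π cos²(nx) dx = π/2; for n ≠ n', ∫_0^π sin(nx)sin(n'x) dx = ∫_0^π cos(nx)cos(n'x) dx = 0; and by product-to-sum, ∫_0^π sin(nx)cos(n'x) dx = ½∫_0^π [sin((n+n')x) + sin((n−n')x)] dx, which is 0 when n+n' is even and 2n/(n²−n'²) when n+n' is odd (it need not vanish on (0, π)).
  u² squared terms: (2)²·∫cos(x)² dx = 4·π/2 = 2*π.
  So ∫_0^π u² dx = 2*π.
  (u')² squared terms: (-2)²·∫sin(x)² dx = 4·π/2 = 2*π.
  So ∫_0^π (u')² dx = 2*π.
||u||_{H^1}^2 = (2*π) + (2*π) = 4*π.


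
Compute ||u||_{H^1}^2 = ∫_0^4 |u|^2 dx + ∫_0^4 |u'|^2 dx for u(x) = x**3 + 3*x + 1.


||u||_{H^1}^2 = 43432/7

The H^1 norm (squared) on an interval (0, L) is
  ||u||_{H^1}^2 = ∫_0^L u(x)^2 dx + ∫_0^L u'(x)^2 dx.
Compute u'(x) = 3*x**2 + 3.
Then u(x)^2 = x**6 + 6*x**4 + 2*x**3 + 9*x**2 + 6*x + 1 and u'(x)^2 = 9*x**4 + 18*x**2 + 9.
Integrate each monomial from 0 to 4 using ∫_0^4 c·x^n dx = c·4^(n+1)/(n+1):
  ∫_0^4 u(x)^2 dx = ∫_0^4 (x^6 + 6*x^4 + 2*x^3 + 9*x^2 + 6*x + 1) dx. Term by term:
    ∫_0^4 x^6 dx = 16384/7;  ∫_0^4 6*x^4 dx = 6144/5;  ∫_0^4 2*x^3 dx = 128;
    ∫_0^4 9*x^2 dx = 192;  ∫_0^4 6*x dx = 48;  ∫_0^4 1 dx = 4.
  Sum: 16384/7 + 6144/5 + 128 + 192 + 48 + 4 = 137948/35.
  ∫_0^4 u'(x)^2 dx = ∫_0^4 (9*x^4 + 18*x^2 + 9) dx. Term by term:
    ∫_0^4 9*x^4 dx = 9216/5;  ∫_0^4 18*x^2 dx = 384;  ∫_0^4 9 dx = 36.
  Sum: 9216/5 + 384 + 36 = 11316/5.
Adding: ||u||_{H^1}^2 = 137948/35 + 11316/5 = 43432/7.


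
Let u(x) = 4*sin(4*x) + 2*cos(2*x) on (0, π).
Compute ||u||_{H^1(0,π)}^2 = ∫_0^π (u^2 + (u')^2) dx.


||u||_{H^1(0,π)}^2 = 146*π

u'(x) = -4*sin(2*x) + 16*cos(4*x).
Expand u² and (u')² and integrate term by term on (0, π), using: for integers n ≥ 1, ∫_0^π sin²(nx) dx = ∫_0^π cos²(nx) dx = π/2; for n ≠ n', ∫_0^π sin(nx)sin(n'x) dx = ∫_0^π cos(nx)cos(n'x) dx = 0; and by product-to-sum, ∫_0^π sin(nx)cos(n'x) dx = ½∫_0^π [sin((n+n')x) + sin((n−n')x)] dx, which is 0 when n+n' is even and 2n/(n²−n'²) when n+n' is odd (it need not vanish on (0, π)).
  u² squared terms: (2)²·∫cos(2x)² dx = 4·π/2 = 2*π;  (4)²·∫sin(4x)² dx = 16·π/2 = 8*π.
  u² cross terms: 2·(2)·(4)·∫cos(2x)·sin(4x) dx = 16·(0) = 0.
  So ∫_0^π u² dx = 2*π + 8*π + 0 = 10*π.
  (u')² squared terms: (-4)²·∫sin(2x)² dx = 16·π/2 = 8*π;  (16)²·∫cos(4x)² dx = 256·π/2 = 128*π.
  (u')² cross terms: 2·(-4)·(16)·∫sin(2x)·cos(4x) dx = -128·(0) = 0.
  So ∫_0^π (u')² dx = 8*π + 128*π + 0 = 136*π.
||u||_{H^1}^2 = (10*π) + (136*π) = 146*π.


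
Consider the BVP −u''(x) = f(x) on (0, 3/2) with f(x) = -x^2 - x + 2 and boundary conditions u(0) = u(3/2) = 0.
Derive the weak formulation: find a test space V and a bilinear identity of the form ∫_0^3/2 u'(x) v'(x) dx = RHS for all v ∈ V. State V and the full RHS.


V = H^1_0(0, 3/2) (so v(0) = v(3/2) = 0); weak form: ∫_0^3/2 u'v' dx = ∫_0^3/2 (-x^2 - x + 2) v dx for all v ∈ V.

Multiply both sides by a test function v and integrate from 0 to 3/2:
  ∫_0^3/2 −u''(x) v(x) dx = ∫_0^3/2 f(x) v(x) dx.
Integrate the LHS by parts once:
  ∫_0^3/2 −u'' v dx = −[u'(x) v(x)]_0^3/2 + ∫_0^3/2 u'(x) v'(x) dx.
Thus ∫_0^3/2 u'(x) v'(x) dx = ∫_0^3/2 f(x) v(x) dx + [u'(x) v(x)]_0^3/2.
Choose V so that boundary terms are either known or forced to vanish.
u is Dirichlet: u(0) = u(3/2) = 0. Let V = H^1_0(0, 3/2); then v(0) = v(3/2) = 0, and [u' v]_0^3/2 = 0.
Weak formulation: find u (satisfying any essential BC) such that ∫_0^3/2 u'(x) v'(x) dx = ∫_0^3/2 f v dx for all v ∈ V.
Substituting f(x) = -x^2 - x + 2, the right-hand side is ∫_0^3/2 (-x^2 - x + 2) v dx.


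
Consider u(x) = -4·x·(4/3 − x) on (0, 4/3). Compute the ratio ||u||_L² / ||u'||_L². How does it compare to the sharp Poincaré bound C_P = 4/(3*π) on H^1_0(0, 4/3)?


||u||_L² / ||u'||_L² = 2*sqrt(10)/15 < C_P = 4/(3*π).

u(x) = -4·x·(4/3 − x), so u'(x) = 8*x - 16/3.
u(x) = -4·x·(4/3 − x) vanishes at x = 0 and x = 4/3, so u ∈ H^1_0(0, 4/3). Differentiate via the product rule and integrate the resulting polynomials term by term.
  ∫_0^4/3 u² dx = ∫_0^4/3 (16*x^4 - 128*x^3/3 + 256*x^2/9) dx. Term by term:
    ∫_0^4/3 16*x^4 dx = 16384/1215;  ∫_0^4/3 -128*x^3/3 dx = -8192/243;  ∫_0^4/3 256*x^2/9 dx = 16384/729.
  Sum: 16384/1215 − 8192/243 + 16384/729 = 8192/3645.
  ∫_0^4/3 (u')² dx = ∫_0^4/3 (64*x^2 - 256*x/3 + 256/9) dx. Term by term:
    ∫_0^4/3 64*x^2 dx = 4096/81;  ∫_0^4/3 -256*x/3 dx = -2048/27;  ∫_0^4/3 256/9 dx = 1024/27.
  Sum: 4096/81 − 2048/27 + 1024/27 = 1024/81.
∫_0^4/3 u² dx = 8192/3645, so ||u||_L² = 64*sqrt(10)/135.
∫_0^4/3 (u')² dx = 1024/81, so ||u'||_L² = 32/9.
Ratio ||u||_L² / ||u'||_L² = 2*sqrt(10)/15.
Sharp Poincaré constant on H^1_0(0, 4/3) is C_P = L/π = 4/(3*π), achieved by sin(3*π/4·x).
A polynomial bump cannot attain the sharp Poincaré constant (only the first sine eigenfunction does), so the ratio is strictly less than C_P, consistent with ||u||_L² ≤ C_P ||u'||_L².


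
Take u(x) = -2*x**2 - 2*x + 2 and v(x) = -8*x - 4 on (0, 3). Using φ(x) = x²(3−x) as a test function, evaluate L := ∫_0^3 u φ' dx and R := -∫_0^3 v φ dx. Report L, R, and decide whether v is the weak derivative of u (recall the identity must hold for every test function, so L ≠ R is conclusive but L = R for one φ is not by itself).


LHS = 621/10, RHS = 621/5. No, v is not the weak derivative of u.

u(x) = -2*x**2 - 2*x + 2, classical derivative u'(x) = -4*x - 2.
φ(x) = x²(3−x), so φ'(x) = 3*x*(2 - x).
Note φ(0) = φ(3) = 0, so the boundary term u·φ vanishes.
LHS = ∫_0^3 u(x) φ'(x) dx = ∫_0^3 (6*x^4 - 6*x^3 - 18*x^2 + 12*x) dx. Term by term:
  ∫_0^3 6*x^4 dx = 1458/5;  ∫_0^3 -6*x^3 dx = -243/2;  ∫_0^3 -18*x^2 dx = -162;
  ∫_0^3 12*x dx = 54.
Sum: 1458/5 − 243/2 − 162 + 54 = 621/10.
So LHS = 621/10.
∫_0^3 v(x) φ(x) dx = ∫_0^3 (8*x^4 - 20*x^3 - 12*x^2) dx. Term by term:
  ∫_0^3 8*x^4 dx = 1944/5;  ∫_0^3 -20*x^3 dx = -405;  ∫_0^3 -12*x^2 dx = -108.
Sum: 1944/5 − 405 − 108 = -621/5.
So RHS = -∫_0^3 v(x) φ(x) dx = 621/5.
LHS − RHS = -621/10 ≠ 0, so the identity fails.
(For a valid weak derivative the identity must hold for EVERY test function, in particular this one. The failure shows v is NOT the weak derivative of u.)
Correct weak derivative would be u'(x) = -4*x - 2.


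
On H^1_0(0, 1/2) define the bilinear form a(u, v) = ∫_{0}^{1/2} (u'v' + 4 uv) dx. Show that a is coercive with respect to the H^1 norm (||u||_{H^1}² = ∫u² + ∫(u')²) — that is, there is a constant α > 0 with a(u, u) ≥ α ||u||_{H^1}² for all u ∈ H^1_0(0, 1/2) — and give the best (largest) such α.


α = 1

Coercivity of a(·,·) on H^1_0(0, 1/2) means a(u, u) ≥ α ||u||_{H^1}² for every u ∈ H^1_0.
The interval has length L = 1/2, and Poincaré/coercivity depend only on L. Here a(u, u) = ∫(u')² + (4)·∫u².
Here c = 4 ≥ 1, so a(u,u) = ∫(u')² + c∫u² ≥ ∫(u')² + ∫u² = ||u||_{H^1}², i.e. α = 1 works. No larger α is possible: a(u,u) ≥ α||u||_{H^1}² means (1−α)∫(u')² ≥ (α−c)∫u², and for the modes u_n = sin(nπ(x−x₀)/L) (x₀ the left endpoint) one has ∫u_n²/∫(u_n')² = (L/(nπ))² → 0, so a(u_n,u_n)/||u_n||_{H^1}² → 1. Hence the optimal constant is α = 1.
Therefore α = 1.


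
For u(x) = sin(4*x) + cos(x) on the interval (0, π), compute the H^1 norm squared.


||u||_{H^1(0,π)}^2 = 32/15 + 19*π/2

u'(x) = -sin(x) + 4*cos(4*x).
Expand u² and (u')² and integrate term by term on (0, π), using: for integers n ≥ 1, ∫_0^π sin²(nx) dx = ∫_0^π cos²(nx) dx = π/2; for n ≠ n', ∫_0^π sin(nx)sin(n'x) dx = ∫_0^π cos(nx)cos(n'x) dx = 0; and by product-to-sum, ∫_0^π sin(nx)cos(n'x) dx = ½∫_0^π [sin((n+n')x) + sin((n−n')x)] dx, which is 0 when n+n' is even and 2n/(n²−n'²) when n+n' is odd (it need not vanish on (0, π)).
  u² squared terms: (1)²·∫cos(x)² dx = 1·π/2 = π/2;  (1)²·∫sin(4x)² dx = 1·π/2 = π/2.
  u² cross terms: 2·(1)·(1)·∫cos(x)·sin(4x) dx = 2·(8/15) = 16/15.
  So ∫_0^π u² dx = π/2 + π/2 + 16/15 = 16/15 + π.
  (u')² squared terms: (-1)²·∫sin(x)² dx = 1·π/2 = π/2;  (4)²·∫cos(4x)² dx = 16·π/2 = 8*π.
  (u')² cross terms: 2·(-1)·(4)·∫sin(x)·cos(4x) dx = -8·(-2/15) = 16/15.
  So ∫_0^π (u')² dx = π/2 + 8*π + 16/15 = 16/15 + 17*π/2.
||u||_{H^1}^2 = (16/15 + π) + (16/15 + 17*π/2) = 32/15 + 19*π/2.


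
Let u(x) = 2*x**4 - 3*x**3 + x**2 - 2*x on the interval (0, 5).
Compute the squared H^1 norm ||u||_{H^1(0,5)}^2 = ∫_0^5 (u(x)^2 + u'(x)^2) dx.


||u||_{H^1}^2 = 14387185/18

The H^1 norm (squared) on an interval (0, L) is
  ||u||_{H^1}^2 = ∫_0^L u(x)^2 dx + ∫_0^L u'(x)^2 dx.
Compute u'(x) = 8*x**3 - 9*x**2 + 2*x - 2.
Then u(x)^2 = 4*x**8 - 12*x**7 + 13*x**6 - 14*x**5 + 13*x**4 - 4*x**3 + 4*x**2 and u'(x)^2 = 64*x**6 - 144*x**5 + 113*x**4 - 68*x**3 + 40*x**2 - 8*x + 4.
Integrate each monomial from 0 to 5 using ∫_0^5 c·x^n dx = c·5^(n+1)/(n+1):
  ∫_0^5 u(x)^2 dx = ∫_0^5 (4*x^8 - 12*x^7 + 13*x^6 - 14*x^5 + 13*x^4 - 4*x^3 + 4*x^2) dx. Term by term:
    ∫_0^5 4*x^8 dx = 7812500/9;  ∫_0^5 -12*x^7 dx = -1171875/2;  ∫_0^5 13*x^6 dx = 1015625/7;
    ∫_0^5 -14*x^5 dx = -109375/3;  ∫_0^5 13*x^4 dx = 8125;  ∫_0^5 -4*x^3 dx = -625;
    ∫_0^5 4*x^2 dx = 500/3.
  Sum: 7812500/9 − 1171875/2 + 1015625/7 − 109375/3 + 8125 − 625 + 500/3 = 50200375/126.
  ∫_0^5 u'(x)^2 dx = ∫_0^5 (64*x^6 - 144*x^5 + 113*x^4 - 68*x^3 + 40*x^2 - 8*x + 4) dx. Term by term:
    ∫_0^5 64*x^6 dx = 5000000/7;  ∫_0^5 -144*x^5 dx = -375000;  ∫_0^5 113*x^4 dx = 70625;
    ∫_0^5 -68*x^3 dx = -10625;  ∫_0^5 40*x^2 dx = 5000/3;  ∫_0^5 -8*x dx = -100;
    ∫_0^5 4 dx = 20.
  Sum: 5000000/7 − 375000 + 70625 − 10625 + 5000/3 − 100 + 20 = 8418320/21.
Adding: ||u||_{H^1}^2 = 50200375/126 + 8418320/21 = 14387185/18.


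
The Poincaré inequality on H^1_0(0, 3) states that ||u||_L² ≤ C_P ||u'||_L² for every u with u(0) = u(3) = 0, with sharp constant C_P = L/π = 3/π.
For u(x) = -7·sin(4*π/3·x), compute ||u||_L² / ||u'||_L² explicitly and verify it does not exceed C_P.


||u||_L² / ||u'||_L² = 3/(4*π) < C_P = 3/π.

u(x) = -7·sin(4*π/3·x), so u'(x) = -28*π*cos(4*π*x/3)/3.
Writing u(x) = A·sin(kπx/L) with A = -7 and k = 4, use ∫_0^L sin²(kπx/L) dx = L/2 and ∫_0^L cos²(kπx/L) dx = L/2.
u² = 49·sin²(4*π/3·x) and (u')² = 784*π^2/9·cos²(4*π/3·x), and each of sin², cos² integrates to L/2 = 3/2 over (0, 3).
∫_0^3 u² dx = 147/2, so ||u||_L² = 7*sqrt(6)/2.
∫_0^3 (u')² dx = 392*π^2/3, so ||u'||_L² = 14*sqrt(6)*π/3.
Ratio ||u||_L² / ||u'||_L² = 3/(4*π).
Sharp Poincaré constant on H^1_0(0, 3) is C_P = L/π = 3/π, achieved by sin(π/3·x).
This is the k = 4 harmonic; the ratio L/(kπ) is strictly less than C_P = L/π, consistent with the sharp inequality ||u||_L² ≤ C_P ||u'||_L².


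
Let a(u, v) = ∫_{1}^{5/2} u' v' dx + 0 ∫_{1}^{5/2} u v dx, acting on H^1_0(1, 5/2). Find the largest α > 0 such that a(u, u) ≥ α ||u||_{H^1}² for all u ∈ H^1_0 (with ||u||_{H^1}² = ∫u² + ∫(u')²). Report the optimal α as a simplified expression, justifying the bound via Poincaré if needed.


α = 4*π^2/(9 + 4*π^2)

Coercivity of a(·,·) on H^1_0(1, 5/2) means a(u, u) ≥ α ||u||_{H^1}² for every u ∈ H^1_0.
The interval has length L = 3/2, and Poincaré/coercivity depend only on L. Here a(u, u) = ∫(u')² + (0)·∫u².
Here c = 0, so a(u,u) = ∫(u')² alone. The condition a(u,u) ≥ α||u||_{H^1}² reads (1−α)∫(u')² ≥ (α−c)∫u². Any admissible α is ≤ 1 (rapidly oscillating u have ∫u²/∫(u')² → 0), and α = 1 would force 0 ≥ (1−c)∫u², impossible since c < 1; so 1−α > 0. By the sharp Poincaré inequality on H^1_0 of an interval of length L, ∫(u')² ≥ (π/L)²∫u² with equality for the first sine mode sin(π(x−x₀)/L) (x₀ the left endpoint), so the inequality holds for all u iff (1−α)(π/L)² ≥ α − c, i.e. α ≤ ((π/L)² + c)/((π/L)² + 1) = (1 + c(L/π)²)/(1 + (L/π)²). (Direct route, valid since c ≤ 0: Poincaré gives c∫u² ≥ c(L/π)²∫(u')², so a(u,u) ≥ (1 + c(L/π)²)∫(u')², while ||u||_{H^1}² ≤ (1 + (L/π)²)∫(u')²; dividing yields the same α.) With (π/L)² = 4*π^2/9 and c = 0, the largest admissible constant is α = ((π/L)² + c)/((π/L)² + 1).
Simplifying, α = 4*π^2/(9 + 4*π^2).


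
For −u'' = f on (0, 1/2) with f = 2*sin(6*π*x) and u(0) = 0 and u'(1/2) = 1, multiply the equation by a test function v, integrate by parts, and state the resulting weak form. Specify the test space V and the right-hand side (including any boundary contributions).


V = {v ∈ H^1(0, 1/2) : v(0) = 0} (test functions vanish at x = 0 where u is specified); weak form: ∫_0^1/2 u'v' dx = ∫_0^1/2 (2*sin(6*π*x)) v dx + v(1/2) for all v ∈ V.

Multiply both sides by a test function v and integrate from 0 to 1/2:
  ∫_0^1/2 −u''(x) v(x) dx = ∫_0^1/2 f(x) v(x) dx.
Integrate the LHS by parts once:
  ∫_0^1/2 −u'' v dx = −[u'(x) v(x)]_0^1/2 + ∫_0^1/2 u'(x) v'(x) dx.
Thus ∫_0^1/2 u'(x) v'(x) dx = ∫_0^1/2 f(x) v(x) dx + [u'(x) v(x)]_0^1/2.
Choose V so that boundary terms are either known or forced to vanish.
Mixed BC: u(0) = 0 (Dirichlet) and u'(1/2) = 1 (Neumann). Define V = {v ∈ H^1(0, 1/2) : v(0) = 0}. Then [u' v]_0^1/2 = u'(1/2)·v(1/2) − u'(0)·0 = v(1/2).
Weak formulation: find u (satisfying any essential BC) such that ∫_0^1/2 u'(x) v'(x) dx = ∫_0^1/2 f v dx + v(1/2) for all v ∈ V (Dirichlet at 0 absorbed into V; Neumann datum at x = 1/2 contributes the boundary term).
Substituting f(x) = 2*sin(6*π*x), the right-hand side is ∫_0^1/2 (2*sin(6*π*x)) v dx + v(1/2).


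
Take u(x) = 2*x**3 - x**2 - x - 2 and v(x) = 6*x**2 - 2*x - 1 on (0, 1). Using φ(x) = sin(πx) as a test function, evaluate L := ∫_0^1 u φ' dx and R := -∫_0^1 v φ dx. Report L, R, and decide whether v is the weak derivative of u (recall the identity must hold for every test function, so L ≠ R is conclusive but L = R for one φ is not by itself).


LHS = -2/π + 24/π^3, RHS = -2/π + 24/π^3. Yes, v = u' weakly.

u(x) = 2*x**3 - x**2 - x - 2, classical derivative u'(x) = 6*x**2 - 2*x - 1.
φ(x) = sin(πx), so φ'(x) = π*cos(π*x).
Note φ(0) = φ(1) = 0, so the boundary term u·φ vanishes.
LHS = ∫_0^1 u(x) φ'(x) dx = ∫_0^1 (2*π*x^3*cos(π*x) - π*x^2*cos(π*x) - π*x*cos(π*x) - 2*π*cos(π*x)) dx. Term by term:
  ∫_0^1 -2*π*cos(π*x) dx = 0;  ∫_0^1 -π*x*cos(π*x) dx = 2/π;  ∫_0^1 -π*x^2*cos(π*x) dx = 2/π;
  ∫_0^1 2*π*x^3*cos(π*x) dx = -6/π + 24/π^3.
Sum: 0 + 2/π + 2/π + -6/π + 24/π^3 = -2/π + 24/π^3.
So LHS = -2/π + 24/π^3.
∫_0^1 v(x) φ(x) dx = ∫_0^1 (6*x^2*sin(π*x) - 2*x*sin(π*x) - sin(π*x)) dx. Term by term:
  ∫_0^1 -sin(π*x) dx = -2/π;  ∫_0^1 -2*x*sin(π*x) dx = -2/π;  ∫_0^1 6*x^2*sin(π*x) dx = -24/π^3 + 6/π.
Sum: -2/π − 2/π + -24/π^3 + 6/π = -24/π^3 + 2/π.
So RHS = -∫_0^1 v(x) φ(x) dx = -2/π + 24/π^3.
LHS = RHS, so the identity holds for this test φ.
Moreover u is smooth here and v(x) = u'(x) = 6*x**2 - 2*x - 1 pointwise, so the identity holds for every test function. Hence v is the weak derivative of u.


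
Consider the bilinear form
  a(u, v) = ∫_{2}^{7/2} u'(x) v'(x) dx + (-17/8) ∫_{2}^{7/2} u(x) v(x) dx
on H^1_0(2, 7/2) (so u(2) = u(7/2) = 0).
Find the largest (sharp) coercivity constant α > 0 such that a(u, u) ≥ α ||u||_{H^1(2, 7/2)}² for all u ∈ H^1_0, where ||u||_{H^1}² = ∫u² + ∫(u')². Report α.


α = (-153 + 32*π^2)/(8*(9 + 4*π^2))

Coercivity of a(·,·) on H^1_0(2, 7/2) means a(u, u) ≥ α ||u||_{H^1}² for every u ∈ H^1_0.
The interval has length L = 3/2, and Poincaré/coercivity depend only on L. Here a(u, u) = ∫(u')² + (-17/8)·∫u².
Here c = -17/8 < 0 with |c| < (π/L)² = 4*π^2/9, so coercivity still holds. The condition a(u,u) ≥ α||u||_{H^1}² reads (1−α)∫(u')² ≥ (α−c)∫u². Any admissible α is ≤ 1 (rapidly oscillating u have ∫u²/∫(u')² → 0), and α = 1 would force 0 ≥ (1−c)∫u², impossible since c < 1; so 1−α > 0. By the sharp Poincaré inequality on H^1_0 of an interval of length L, ∫(u')² ≥ (π/L)²∫u² with equality for the first sine mode sin(π(x−x₀)/L) (x₀ the left endpoint), so the inequality holds for all u iff (1−α)(π/L)² ≥ α − c, i.e. α ≤ ((π/L)² + c)/((π/L)² + 1) = (1 + c(L/π)²)/(1 + (L/π)²). (Direct route, valid since c ≤ 0: Poincaré gives c∫u² ≥ c(L/π)²∫(u')², so a(u,u) ≥ (1 + c(L/π)²)∫(u')², while ||u||_{H^1}² ≤ (1 + (L/π)²)∫(u')²; dividing yields the same α.) With (π/L)² = 4*π^2/9 and c = -17/8, the largest admissible constant is α = ((π/L)² + c)/((π/L)² + 1).
Simplifying, α = (-153 + 32*π^2)/(8*(9 + 4*π^2)).


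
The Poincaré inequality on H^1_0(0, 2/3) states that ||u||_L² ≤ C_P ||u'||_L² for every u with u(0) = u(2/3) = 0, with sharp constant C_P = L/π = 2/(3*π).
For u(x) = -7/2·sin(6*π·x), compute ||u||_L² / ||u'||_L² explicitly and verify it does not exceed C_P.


||u||_L² / ||u'||_L² = 1/(6*π) < C_P = 2/(3*π).

u(x) = -7/2·sin(6*π·x), so u'(x) = -21*π*cos(6*π*x).
Writing u(x) = A·sin(kπx/L) with A = -7/2 and k = 4, use ∫_0^L sin²(kπx/L) dx = L/2 and ∫_0^L cos²(kπx/L) dx = L/2.
u² = 49/4·sin²(6*π·x) and (u')² = 441*π^2·cos²(6*π·x), and each of sin², cos² integrates to L/2 = 1/3 over (0, 2/3).
∫_0^2/3 u² dx = 49/12, so ||u||_L² = 7*sqrt(3)/6.
∫_0^2/3 (u')² dx = 147*π^2, so ||u'||_L² = 7*sqrt(3)*π.
Ratio ||u||_L² / ||u'||_L² = 1/(6*π).
Sharp Poincaré constant on H^1_0(0, 2/3) is C_P = L/π = 2/(3*π), achieved by sin(3*π/2·x).
This is the k = 4 harmonic; the ratio L/(kπ) is strictly less than C_P = L/π, consistent with the sharp inequality ||u||_L² ≤ C_P ||u'||_L².


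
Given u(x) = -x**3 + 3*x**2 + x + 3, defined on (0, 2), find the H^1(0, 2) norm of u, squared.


||u||_{H^1}^2 = 10432/105

The H^1 norm (squared) on an interval (0, L) is
  ||u||_{H^1}^2 = ∫_0^L u(x)^2 dx + ∫_0^L u'(x)^2 dx.
Compute u'(x) = -3*x**2 + 6*x + 1.
Then u(x)^2 = x**6 - 6*x**5 + 7*x**4 + 19*x**2 + 6*x + 9 and u'(x)^2 = 9*x**4 - 36*x**3 + 30*x**2 + 12*x + 1.
Integrate each monomial from 0 to 2 using ∫_0^2 c·x^n dx = c·2^(n+1)/(n+1):
  ∫_0^2 u(x)^2 dx = ∫_0^2 (x^6 - 6*x^5 + 7*x^4 + 19*x^2 + 6*x + 9) dx. Term by term:
    ∫_0^2 x^6 dx = 128/7;  ∫_0^2 -6*x^5 dx = -64;  ∫_0^2 7*x^4 dx = 224/5;
    ∫_0^2 19*x^2 dx = 152/3;  ∫_0^2 6*x dx = 12;  ∫_0^2 9 dx = 18.
  Sum: 128/7 − 64 + 224/5 + 152/3 + 12 + 18 = 8374/105.
  ∫_0^2 u'(x)^2 dx = ∫_0^2 (9*x^4 - 36*x^3 + 30*x^2 + 12*x + 1) dx. Term by term:
    ∫_0^2 9*x^4 dx = 288/5;  ∫_0^2 -36*x^3 dx = -144;  ∫_0^2 30*x^2 dx = 80;
    ∫_0^2 12*x dx = 24;  ∫_0^2 1 dx = 2.
  Sum: 288/5 − 144 + 80 + 24 + 2 = 98/5.
Adding: ||u||_{H^1}^2 = 8374/105 + 98/5 = 10432/105.


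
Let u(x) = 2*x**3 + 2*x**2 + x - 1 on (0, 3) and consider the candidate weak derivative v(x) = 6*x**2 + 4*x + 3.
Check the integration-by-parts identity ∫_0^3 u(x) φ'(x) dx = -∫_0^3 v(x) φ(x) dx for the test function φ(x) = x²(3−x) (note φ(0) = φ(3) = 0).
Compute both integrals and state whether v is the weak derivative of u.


LHS = -4023/20, RHS = -4293/20. No, v is not the weak derivative of u.

u(x) = 2*x**3 + 2*x**2 + x - 1, classical derivative u'(x) = 6*x**2 + 4*x + 1.
φ(x) = x²(3−x), so φ'(x) = 3*x*(2 - x).
Note φ(0) = φ(3) = 0, so the boundary term u·φ vanishes.
LHS = ∫_0^3 u(x) φ'(x) dx = ∫_0^3 (-6*x^5 + 6*x^4 + 9*x^3 + 9*x^2 - 6*x) dx. Term by term:
  ∫_0^3 -6*x^5 dx = -729;  ∫_0^3 6*x^4 dx = 1458/5;  ∫_0^3 9*x^3 dx = 729/4;
  ∫_0^3 9*x^2 dx = 81;  ∫_0^3 -6*x dx = -27.
Sum: -729 + 1458/5 + 729/4 + 81 − 27 = -4023/20.
So LHS = -4023/20.
∫_0^3 v(x) φ(x) dx = ∫_0^3 (-6*x^5 + 14*x^4 + 9*x^3 + 9*x^2) dx. Term by term:
  ∫_0^3 -6*x^5 dx = -729;  ∫_0^3 14*x^4 dx = 3402/5;  ∫_0^3 9*x^3 dx = 729/4;
  ∫_0^3 9*x^2 dx = 81.
Sum: -729 + 3402/5 + 729/4 + 81 = 4293/20.
So RHS = -∫_0^3 v(x) φ(x) dx = -4293/20.
LHS − RHS = 27/2 ≠ 0, so the identity fails.
(For a valid weak derivative the identity must hold for EVERY test function, in particular this one. The failure shows v is NOT the weak derivative of u.)
Correct weak derivative would be u'(x) = 6*x**2 + 4*x + 1.


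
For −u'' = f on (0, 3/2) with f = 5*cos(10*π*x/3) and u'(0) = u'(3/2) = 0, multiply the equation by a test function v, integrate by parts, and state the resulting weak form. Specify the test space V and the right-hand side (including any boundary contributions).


V = H^1(0, 3/2) (no boundary constraint on v; u is determined up to an additive constant); weak form: ∫_0^3/2 u'v' dx = ∫_0^3/2 (5*cos(10*π*x/3)) v dx for all v ∈ V.

Multiply both sides by a test function v and integrate from 0 to 3/2:
  ∫_0^3/2 −u''(x) v(x) dx = ∫_0^3/2 f(x) v(x) dx.
Integrate the LHS by parts once:
  ∫_0^3/2 −u'' v dx = −[u'(x) v(x)]_0^3/2 + ∫_0^3/2 u'(x) v'(x) dx.
Thus ∫_0^3/2 u'(x) v'(x) dx = ∫_0^3/2 f(x) v(x) dx + [u'(x) v(x)]_0^3/2.
Choose V so that boundary terms are either known or forced to vanish.
u has homogeneous Neumann: u'(0) = u'(3/2) = 0. So [u' v]_0^3/2 = 0·v(3/2) − 0·v(0) = 0 for any v; take V = H^1(0, 3/2).
Weak formulation: find u (satisfying any essential BC) such that ∫_0^3/2 u'(x) v'(x) dx = ∫_0^3/2 f v dx for all v ∈ V (homogeneous Neumann, so boundary terms vanish).
Substituting f(x) = 5*cos(10*π*x/3), the right-hand side is ∫_0^3/2 (5*cos(10*π*x/3)) v dx.
Compatibility check (pure Neumann): taking v ≡ 1 ∈ V gives 0 = ∫_0^3/2 f dx + (0) − (0), i.e. ∫_0^3/2 f dx must equal u'(0) − u'(3/2) = 0. Indeed ∫_0^3/2 (5*cos(10*π*x/3)) dx = 0, so the data are compatible. The solution is then unique only up to an additive constant (fix it e.g. by requiring ∫_0^3/2 u dx = 0).


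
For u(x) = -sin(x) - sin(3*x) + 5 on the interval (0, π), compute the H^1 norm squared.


||u||_{H^1(0,π)}^2 = -80/3 + 31*π

u'(x) = -cos(x) - 3*cos(3*x).
Expand u² and (u')² and integrate term by term on (0, π), using: for integers n ≥ 1, ∫_0^π sin²(nx) dx = ∫_0^π cos²(nx) dx = π/2; for n ≠ n', ∫_0^π sin(nx)sin(n'x) dx = ∫_0^π cos(nx)cos(n'x) dx = 0; and by product-to-sum, ∫_0^π sin(nx)cos(n'x) dx = ½∫_0^π [sin((n+n')x) + sin((n−n')x)] dx, which is 0 when n+n' is even and 2n/(n²−n'²) when n+n' is odd (it need not vanish on (0, π)). For the constant mode: ∫_0^π 1 dx = π, ∫_0^π cos(nx) dx = 0, ∫_0^π sin(nx) dx = (1−(−1)^n)/n.
  u² squared terms: (5)²·∫1 dx = 25·π = 25*π;  (-1)²·∫sin(x)² dx = 1·π/2 = π/2;  (-1)²·∫sin(3x)² dx = 1·π/2 = π/2.
  u² cross terms: 2·(5)·(-1)·∫1·sin(x) dx = -10·(2) = -20;  2·(5)·(-1)·∫1·sin(3x) dx = -10·(2/3) = -20/3;  2·(-1)·(-1)·∫sin(x)·sin(3x) dx = 2·(0) = 0.
  So ∫_0^π u² dx = 25*π + π/2 + π/2 − 20 − 20/3 + 0 = -80/3 + 26*π.
  (u')² squared terms: (-1)²·∫cos(x)² dx = 1·π/2 = π/2;  (-3)²·∫cos(3x)² dx = 9·π/2 = 9*π/2.
  (u')² cross terms: 2·(-1)·(-3)·∫cos(x)·cos(3x) dx = 6·(0) = 0.
  So ∫_0^π (u')² dx = π/2 + 9*π/2 + 0 = 5*π.
||u||_{H^1}^2 = (-80/3 + 26*π) + (5*π) = -80/3 + 31*π.


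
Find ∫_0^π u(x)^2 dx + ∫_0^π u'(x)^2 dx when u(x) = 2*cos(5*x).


||u||_{H^1(0,π)}^2 = 52*π

u'(x) = -10*sin(5*x).
Expand u² and (u')² and integrate term by term on (0, π), using: for integers n ≥ 1, ∫_0^π sin²(nx) dx = ∫_0^π cos²(nx) dx = π/2; for n ≠ n', ∫_0^π sin(nx)sin(n'x) dx = ∫_0^π cos(nx)cos(n'x) dx = 0; and by product-to-sum, ∫_0^π sin(nx)cos(n'x) dx = ½∫_0^π [sin((n+n')x) + sin((n−n')x)] dx, which is 0 when n+n' is even and 2n/(n²−n'²) when n+n' is odd (it need not vanish on (0, π)).
  u² squared terms: (2)²·∫cos(5x)² dx = 4·π/2 = 2*π.
  So ∫_0^π u² dx = 2*π.
  (u')² squared terms: (-10)²·∫sin(5x)² dx = 100·π/2 = 50*π.
  So ∫_0^π (u')² dx = 50*π.
||u||_{H^1}^2 = (2*π) + (50*π) = 52*π.


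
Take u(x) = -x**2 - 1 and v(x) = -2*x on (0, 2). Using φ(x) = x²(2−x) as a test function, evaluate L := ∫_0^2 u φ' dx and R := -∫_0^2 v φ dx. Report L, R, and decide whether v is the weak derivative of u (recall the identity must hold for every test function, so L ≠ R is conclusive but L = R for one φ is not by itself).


LHS = 16/5, RHS = 16/5. Yes, v = u' weakly.

u(x) = -x**2 - 1, classical derivative u'(x) = -2*x.
φ(x) = x²(2−x), so φ'(x) = x*(4 - 3*x).
Note φ(0) = φ(2) = 0, so the boundary term u·φ vanishes.
LHS = ∫_0^2 u(x) φ'(x) dx = ∫_0^2 (3*x^4 - 4*x^3 + 3*x^2 - 4*x) dx. Term by term:
  ∫_0^2 3*x^4 dx = 96/5;  ∫_0^2 -4*x^3 dx = -16;  ∫_0^2 3*x^2 dx = 8;
  ∫_0^2 -4*x dx = -8.
Sum: 96/5 − 16 + 8 − 8 = 16/5.
So LHS = 16/5.
∫_0^2 v(x) φ(x) dx = ∫_0^2 (2*x^4 - 4*x^3) dx. Term by term:
  ∫_0^2 2*x^4 dx = 64/5;  ∫_0^2 -4*x^3 dx = -16.
Sum: 64/5 − 16 = -16/5.
So RHS = -∫_0^2 v(x) φ(x) dx = 16/5.
LHS = RHS, so the identity holds for this test φ.
Moreover u is smooth here and v(x) = u'(x) = -2*x pointwise, so the identity holds for every test function. Hence v is the weak derivative of u.


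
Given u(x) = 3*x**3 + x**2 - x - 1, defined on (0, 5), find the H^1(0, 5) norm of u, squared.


||u||_{H^1}^2 = 1171145/7

The H^1 norm (squared) on an interval (0, L) is
  ||u||_{H^1}^2 = ∫_0^L u(x)^2 dx + ∫_0^L u'(x)^2 dx.
Compute u'(x) = 9*x**2 + 2*x - 1.
Then u(x)^2 = 9*x**6 + 6*x**5 - 5*x**4 - 8*x**3 - x**2 + 2*x + 1 and u'(x)^2 = 81*x**4 + 36*x**3 - 14*x**2 - 4*x + 1.
Integrate each monomial from 0 to 5 using ∫_0^5 c·x^n dx = c·5^(n+1)/(n+1):
  ∫_0^5 u(x)^2 dx = ∫_0^5 (9*x^6 + 6*x^5 - 5*x^4 - 8*x^3 - x^2 + 2*x + 1) dx. Term by term:
    ∫_0^5 9*x^6 dx = 703125/7;  ∫_0^5 6*x^5 dx = 15625;  ∫_0^5 -5*x^4 dx = -3125;
    ∫_0^5 -8*x^3 dx = -1250;  ∫_0^5 -x^2 dx = -125/3;  ∫_0^5 2*x dx = 25;
    ∫_0^5 1 dx = 5.
  Sum: 703125/7 + 15625 − 3125 − 1250 − 125/3 + 25 + 5 = 2345380/21.
  ∫_0^5 u'(x)^2 dx = ∫_0^5 (81*x^4 + 36*x^3 - 14*x^2 - 4*x + 1) dx. Term by term:
    ∫_0^5 81*x^4 dx = 50625;  ∫_0^5 36*x^3 dx = 5625;  ∫_0^5 -14*x^2 dx = -1750/3;
    ∫_0^5 -4*x dx = -50;  ∫_0^5 1 dx = 5.
  Sum: 50625 + 5625 − 1750/3 − 50 + 5 = 166865/3.
Adding: ||u||_{H^1}^2 = 2345380/21 + 166865/3 = 1171145/7.


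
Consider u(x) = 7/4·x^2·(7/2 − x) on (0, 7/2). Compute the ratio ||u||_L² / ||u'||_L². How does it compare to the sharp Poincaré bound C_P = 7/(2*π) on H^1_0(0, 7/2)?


||u||_L² / ||u'||_L² = sqrt(14)/4 < C_P = 7/(2*π).

u(x) = 7/4·x^2·(7/2 − x), so u'(x) = 7*x*(7 - 3*x)/4.
u(x) = 7/4·x^2·(7/2 − x) vanishes at x = 0 and x = 7/2, so u ∈ H^1_0(0, 7/2). Differentiate via the product rule and integrate the resulting polynomials term by term.
  ∫_0^7/2 u² dx = ∫_0^7/2 (49*x^6/16 - 343*x^5/16 + 2401*x^4/64) dx. Term by term:
    ∫_0^7/2 49*x^6/16 dx = 5764801/2048;  ∫_0^7/2 -343*x^5/16 dx = -40353607/6144;  ∫_0^7/2 2401*x^4/64 dx = 40353607/10240.
  Sum: 5764801/2048 − 40353607/6144 + 40353607/10240 = 5764801/30720.
  ∫_0^7/2 (u')² dx = ∫_0^7/2 (441*x^4/16 - 1029*x^3/8 + 2401*x^2/16) dx. Term by term:
    ∫_0^7/2 441*x^4/16 dx = 7411887/2560;  ∫_0^7/2 -1029*x^3/8 dx = -2470629/512;  ∫_0^7/2 2401*x^2/16 dx = 823543/384.
  Sum: 7411887/2560 − 2470629/512 + 823543/384 = 823543/3840.
∫_0^7/2 u² dx = 5764801/30720, so ||u||_L² = 2401*sqrt(30)/960.
∫_0^7/2 (u')² dx = 823543/3840, so ||u'||_L² = 343*sqrt(105)/240.
Ratio ||u||_L² / ||u'||_L² = sqrt(14)/4.
Sharp Poincaré constant on H^1_0(0, 7/2) is C_P = L/π = 7/(2*π), achieved by sin(2*π/7·x).
A polynomial bump cannot attain the sharp Poincaré constant (only the first sine eigenfunction does), so the ratio is strictly less than C_P, consistent with ||u||_L² ≤ C_P ||u'||_L².


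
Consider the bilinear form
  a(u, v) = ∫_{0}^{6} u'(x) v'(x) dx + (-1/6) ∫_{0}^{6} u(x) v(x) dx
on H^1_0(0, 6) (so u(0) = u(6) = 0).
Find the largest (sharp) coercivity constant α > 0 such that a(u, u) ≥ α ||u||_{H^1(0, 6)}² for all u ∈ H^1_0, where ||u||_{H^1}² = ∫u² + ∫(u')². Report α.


α = (-6 + π^2)/(π^2 + 36)

Coercivity of a(·,·) on H^1_0(0, 6) means a(u, u) ≥ α ||u||_{H^1}² for every u ∈ H^1_0.
The interval has length L = 6, and Poincaré/coercivity depend only on L. Here a(u, u) = ∫(u')² + (-1/6)·∫u².
Here c = -1/6 < 0 with |c| < (π/L)² = π^2/36, so coercivity still holds. The condition a(u,u) ≥ α||u||_{H^1}² reads (1−α)∫(u')² ≥ (α−c)∫u². Any admissible α is ≤ 1 (rapidly oscillating u have ∫u²/∫(u')² → 0), and α = 1 would force 0 ≥ (1−c)∫u², impossible since c < 1; so 1−α > 0. By the sharp Poincaré inequality on H^1_0 of an interval of length L, ∫(u')² ≥ (π/L)²∫u² with equality for the first sine mode sin(π(x−x₀)/L) (x₀ the left endpoint), so the inequality holds for all u iff (1−α)(π/L)² ≥ α − c, i.e. α ≤ ((π/L)² + c)/((π/L)² + 1) = (1 + c(L/π)²)/(1 + (L/π)²). (Direct route, valid since c ≤ 0: Poincaré gives c∫u² ≥ c(L/π)²∫(u')², so a(u,u) ≥ (1 + c(L/π)²)∫(u')², while ||u||_{H^1}² ≤ (1 + (L/π)²)∫(u')²; dividing yields the same α.) With (π/L)² = π^2/36 and c = -1/6, the largest admissible constant is α = ((π/L)² + c)/((π/L)² + 1).
Simplifying, α = (-6 + π^2)/(π^2 + 36).


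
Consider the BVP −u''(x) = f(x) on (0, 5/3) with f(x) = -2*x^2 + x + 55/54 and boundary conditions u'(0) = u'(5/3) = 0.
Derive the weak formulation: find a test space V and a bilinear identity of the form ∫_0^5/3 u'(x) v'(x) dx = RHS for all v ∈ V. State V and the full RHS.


V = H^1(0, 5/3) (no boundary constraint on v; u is determined up to an additive constant); weak form: ∫_0^5/3 u'v' dx = ∫_0^5/3 (-2*x^2 + x + 55/54) v dx for all v ∈ V.

Multiply both sides by a test function v and integrate from 0 to 5/3:
  ∫_0^5/3 −u''(x) v(x) dx = ∫_0^5/3 f(x) v(x) dx.
Integrate the LHS by parts once:
  ∫_0^5/3 −u'' v dx = −[u'(x) v(x)]_0^5/3 + ∫_0^5/3 u'(x) v'(x) dx.
Thus ∫_0^5/3 u'(x) v'(x) dx = ∫_0^5/3 f(x) v(x) dx + [u'(x) v(x)]_0^5/3.
Choose V so that boundary terms are either known or forced to vanish.
u has homogeneous Neumann: u'(0) = u'(5/3) = 0. So [u' v]_0^5/3 = 0·v(5/3) − 0·v(0) = 0 for any v; take V = H^1(0, 5/3).
Weak formulation: find u (satisfying any essential BC) such that ∫_0^5/3 u'(x) v'(x) dx = ∫_0^5/3 f v dx for all v ∈ V (homogeneous Neumann, so boundary terms vanish).
Substituting f(x) = -2*x^2 + x + 55/54, the right-hand side is ∫_0^5/3 (-2*x^2 + x + 55/54) v dx.
Compatibility check (pure Neumann): taking v ≡ 1 ∈ V gives 0 = ∫_0^5/3 f dx + (0) − (0), i.e. ∫_0^5/3 f dx must equal u'(0) − u'(5/3) = 0. Indeed ∫_0^5/3 (-2*x^2 + x + 55/54) dx = 0, so the data are compatible. The solution is then unique only up to an additive constant (fix it e.g. by requiring ∫_0^5/3 u dx = 0).


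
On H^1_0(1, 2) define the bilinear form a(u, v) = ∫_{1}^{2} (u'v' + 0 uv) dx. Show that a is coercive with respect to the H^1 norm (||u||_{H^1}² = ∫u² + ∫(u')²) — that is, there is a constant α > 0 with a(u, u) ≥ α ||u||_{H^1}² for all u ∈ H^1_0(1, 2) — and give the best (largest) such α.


α = π^2/(1 + π^2)

Coercivity of a(·,·) on H^1_0(1, 2) means a(u, u) ≥ α ||u||_{H^1}² for every u ∈ H^1_0.
The interval has length L = 1, and Poincaré/coercivity depend only on L. Here a(u, u) = ∫(u')² + (0)·∫u².
Here c = 0, so a(u,u) = ∫(u')² alone. The condition a(u,u) ≥ α||u||_{H^1}² reads (1−α)∫(u')² ≥ (α−c)∫u². Any admissible α is ≤ 1 (rapidly oscillating u have ∫u²/∫(u')² → 0), and α = 1 would force 0 ≥ (1−c)∫u², impossible since c < 1; so 1−α > 0. By the sharp Poincaré inequality on H^1_0 of an interval of length L, ∫(u')² ≥ (π/L)²∫u² with equality for the first sine mode sin(π(x−x₀)/L) (x₀ the left endpoint), so the inequality holds for all u iff (1−α)(π/L)² ≥ α − c, i.e. α ≤ ((π/L)² + c)/((π/L)² + 1) = (1 + c(L/π)²)/(1 + (L/π)²). (Direct route, valid since c ≤ 0: Poincaré gives c∫u² ≥ c(L/π)²∫(u')², so a(u,u) ≥ (1 + c(L/π)²)∫(u')², while ||u||_{H^1}² ≤ (1 + (L/π)²)∫(u')²; dividing yields the same α.) With (π/L)² = π^2 and c = 0, the largest admissible constant is α = ((π/L)² + c)/((π/L)² + 1).
Simplifying, α = π^2/(1 + π^2).


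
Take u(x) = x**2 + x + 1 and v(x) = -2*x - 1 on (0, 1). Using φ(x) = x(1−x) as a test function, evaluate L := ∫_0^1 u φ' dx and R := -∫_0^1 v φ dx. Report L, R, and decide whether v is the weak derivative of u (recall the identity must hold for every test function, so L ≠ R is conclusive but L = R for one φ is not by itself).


LHS = -1/3, RHS = 1/3. No, v is not the weak derivative of u.

u(x) = x**2 + x + 1, classical derivative u'(x) = 2*x + 1.
φ(x) = x(1−x), so φ'(x) = 1 - 2*x.
Note φ(0) = φ(1) = 0, so the boundary term u·φ vanishes.
LHS = ∫_0^1 u(x) φ'(x) dx = ∫_0^1 (-2*x^3 - x^2 - x + 1) dx. Term by term:
  ∫_0^1 -2*x^3 dx = -1/2;  ∫_0^1 -x^2 dx = -1/3;  ∫_0^1 -x dx = -1/2;
  ∫_0^1 1 dx = 1.
Sum: -1/2 − 1/3 − 1/2 + 1 = -1/3.
So LHS = -1/3.
∫_0^1 v(x) φ(x) dx = ∫_0^1 (2*x^3 - x^2 - x) dx. Term by term:
  ∫_0^1 2*x^3 dx = 1/2;  ∫_0^1 -x^2 dx = -1/3;  ∫_0^1 -x dx = -1/2.
Sum: 1/2 − 1/3 − 1/2 = -1/3.
So RHS = -∫_0^1 v(x) φ(x) dx = 1/3.
LHS − RHS = -2/3 ≠ 0, so the identity fails.
(For a valid weak derivative the identity must hold for EVERY test function, in particular this one. The failure shows v is NOT the weak derivative of u.)
Correct weak derivative would be u'(x) = 2*x + 1.


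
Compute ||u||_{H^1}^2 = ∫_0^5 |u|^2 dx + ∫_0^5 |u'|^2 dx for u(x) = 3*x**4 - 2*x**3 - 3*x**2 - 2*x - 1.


||u||_{H^1}^2 = 100463875/42

The H^1 norm (squared) on an interval (0, L) is
  ||u||_{H^1}^2 = ∫_0^L u(x)^2 dx + ∫_0^L u'(x)^2 dx.
Compute u'(x) = 12*x**3 - 6*x**2 - 6*x - 2.
Then u(x)^2 = 9*x**8 - 12*x**7 - 14*x**6 + 11*x**4 + 16*x**3 + 10*x**2 + 4*x + 1 and u'(x)^2 = 144*x**6 - 144*x**5 - 108*x**4 + 24*x**3 + 60*x**2 + 24*x + 4.
Integrate each monomial from 0 to 5 using ∫_0^5 c·x^n dx = c·5^(n+1)/(n+1):
  ∫_0^5 u(x)^2 dx = ∫_0^5 (9*x^8 - 12*x^7 - 14*x^6 + 11*x^4 + 16*x^3 + 10*x^2 + 4*x + 1) dx. Term by term:
    ∫_0^5 9*x^8 dx = 1953125;  ∫_0^5 -12*x^7 dx = -1171875/2;  ∫_0^5 -14*x^6 dx = -156250;
    ∫_0^5 11*x^4 dx = 6875;  ∫_0^5 16*x^3 dx = 2500;  ∫_0^5 10*x^2 dx = 1250/3;
    ∫_0^5 4*x dx = 50;  ∫_0^5 1 dx = 5.
  Sum: 1953125 − 1171875/2 − 156250 + 6875 + 2500 + 1250/3 + 50 + 5 = 7324705/6.
  ∫_0^5 u'(x)^2 dx = ∫_0^5 (144*x^6 - 144*x^5 - 108*x^4 + 24*x^3 + 60*x^2 + 24*x + 4) dx. Term by term:
    ∫_0^5 144*x^6 dx = 11250000/7;  ∫_0^5 -144*x^5 dx = -375000;  ∫_0^5 -108*x^4 dx = -67500;
    ∫_0^5 24*x^3 dx = 3750;  ∫_0^5 60*x^2 dx = 2500;  ∫_0^5 24*x dx = 300;
    ∫_0^5 4 dx = 20.
  Sum: 11250000/7 − 375000 − 67500 + 3750 + 2500 + 300 + 20 = 8198490/7.
Adding: ||u||_{H^1}^2 = 7324705/6 + 8198490/7 = 100463875/42.


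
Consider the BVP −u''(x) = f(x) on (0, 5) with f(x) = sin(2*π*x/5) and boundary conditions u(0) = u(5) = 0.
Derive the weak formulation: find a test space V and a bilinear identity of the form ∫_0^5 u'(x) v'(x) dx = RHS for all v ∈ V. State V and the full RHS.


V = H^1_0(0, 5) (so v(0) = v(5) = 0); weak form: ∫_0^5 u'v' dx = ∫_0^5 (sin(2*π*x/5)) v dx for all v ∈ V.

Multiply both sides by a test function v and integrate from 0 to 5:
  ∫_0^5 −u''(x) v(x) dx = ∫_0^5 f(x) v(x) dx.
Integrate the LHS by parts once:
  ∫_0^5 −u'' v dx = −[u'(x) v(x)]_0^5 + ∫_0^5 u'(x) v'(x) dx.
Thus ∫_0^5 u'(x) v'(x) dx = ∫_0^5 f(x) v(x) dx + [u'(x) v(x)]_0^5.
Choose V so that boundary terms are either known or forced to vanish.
u is Dirichlet: u(0) = u(5) = 0. Let V = H^1_0(0, 5); then v(0) = v(5) = 0, and [u' v]_0^5 = 0.
Weak formulation: find u (satisfying any essential BC) such that ∫_0^5 u'(x) v'(x) dx = ∫_0^5 f v dx for all v ∈ V.
Substituting f(x) = sin(2*π*x/5), the right-hand side is ∫_0^5 (sin(2*π*x/5)) v dx.


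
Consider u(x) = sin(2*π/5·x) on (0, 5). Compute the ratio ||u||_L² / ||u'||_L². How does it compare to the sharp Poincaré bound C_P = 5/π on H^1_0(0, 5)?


||u||_L² / ||u'||_L² = 5/(2*π) < C_P = 5/π.

u(x) = sin(2*π/5·x), so u'(x) = 2*π*cos(2*π*x/5)/5.
Writing u(x) = A·sin(kπx/L) with A = 1 and k = 2, use ∫_0^L sin²(kπx/L) dx = L/2 and ∫_0^L cos²(kπx/L) dx = L/2.
u² = 1·sin²(2*π/5·x) and (u')² = 4*π^2/25·cos²(2*π/5·x), and each of sin², cos² integrates to L/2 = 5/2 over (0, 5).
∫_0^5 u² dx = 5/2, so ||u||_L² = sqrt(10)/2.
∫_0^5 (u')² dx = 2*π^2/5, so ||u'||_L² = sqrt(10)*π/5.
Ratio ||u||_L² / ||u'||_L² = 5/(2*π).
Sharp Poincaré constant on H^1_0(0, 5) is C_P = L/π = 5/π, achieved by sin(π/5·x).
This is the k = 2 harmonic; the ratio L/(kπ) is strictly less than C_P = L/π, consistent with the sharp inequality ||u||_L² ≤ C_P ||u'||_L².
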